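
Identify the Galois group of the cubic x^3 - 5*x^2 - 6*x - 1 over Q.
Gal(K/Q) = S_3 (symmetric group of order 6)

Compute the discriminant of x^3 + (-5)*x^2 + (-6)*x + (-1): Δ = 697. Since Δ is not a rational square, the Galois group is not contained in A_3; it must be the full S_3 (irreducibility of the cubic rules out anything smaller).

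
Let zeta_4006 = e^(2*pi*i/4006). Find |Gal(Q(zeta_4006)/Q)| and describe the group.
|Gal(Q(zeta_4006)/Q)| = phi(4006) = 2002; group ≅ (Z/4006Z)^* ≅ Z/2002Z

The n-th cyclotomic polynomial Φ_4006(x) is the minimal polynomial of zeta_4006 over Q and has degree phi(4006) = 2002. So Q(zeta_4006) is a degree-2002 Galois extension with Galois group (Z/4006Z)^*. By CRT, (Z/4006Z)^* ≅ (Z/2Z)^* × (Z/2003Z)^*. Each prime-power unit group is (Z/2Z)^* ≅ trivial group (order 1); (Z/2003Z)^* ≅ Z/2002Z. Hence Gal(Q(zeta_4006)/Q) ≅ Z/2002Z.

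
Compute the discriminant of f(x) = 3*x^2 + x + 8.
Δ = -95

For a quadratic a x^2 + b x + c the discriminant is Δ = b^2 - 4ac = (1)^2 - 4*(3)*(8) = 1 - (96) = -95.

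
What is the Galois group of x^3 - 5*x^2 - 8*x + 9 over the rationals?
Gal(K/Q) = S_3 (symmetric group of order 6)

Compute the discriminant of x^3 + (-5)*x^2 + (-8)*x + (9): Δ = 12441. Since Δ is not a rational square, the Galois group is not contained in A_3; it must be the full S_3 (irreducibility of the cubic rules out anything smaller).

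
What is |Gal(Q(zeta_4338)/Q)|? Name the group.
|Gal(Q(zeta_4338)/Q)| = phi(4338) = 1440; group ≅ (Z/4338Z)^* ≅ Z/6Z × Z/240Z

The n-th cyclotomic polynomial Φ_4338(x) is the minimal polynomial of zeta_4338 over Q and has degree phi(4338) = 1440. So Q(zeta_4338) is a degree-1440 Galois extension with Galois group (Z/4338Z)^*. By CRT, (Z/4338Z)^* ≅ (Z/2Z)^* × (Z/9Z)^* × (Z/241Z)^*. Each prime-power unit group is (Z/2Z)^* ≅ trivial group (order 1); (Z/9Z)^* ≅ Z/6Z; (Z/241Z)^* ≅ Z/240Z. Hence Gal(Q(zeta_4338)/Q) ≅ Z/6Z × Z/240Z.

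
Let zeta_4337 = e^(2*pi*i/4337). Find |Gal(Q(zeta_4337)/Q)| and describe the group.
|Gal(Q(zeta_4337)/Q)| = phi(4337) = 4336; group ≅ (Z/4337Z)^* ≅ Z/4336Z

The n-th cyclotomic polynomial Φ_4337(x) is the minimal polynomial of zeta_4337 over Q and has degree phi(4337) = 4336. So Q(zeta_4337) is a degree-4336 Galois extension with Galois group (Z/4337Z)^*. (Z/4337Z)^* is cyclic since 4337 is an odd prime power (or 4). Hence Gal(Q(zeta_4337)/Q) ≅ Z/4336Z.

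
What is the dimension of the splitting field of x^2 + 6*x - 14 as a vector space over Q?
[K:Q] = 2

The discriminant of x^2 + (6)*x + (-14) is b^2 - 4c = 36 - (-56) = 92. Since 92 is not a perfect square in Q, the polynomial is irreducible over Q. Its two roots generate a degree-2 extension, so [K:Q] = 2.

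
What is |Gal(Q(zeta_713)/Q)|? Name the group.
|Gal(Q(zeta_713)/Q)| = phi(713) = 660; group ≅ (Z/713Z)^* ≅ Z/22Z × Z/30Z

The n-th cyclotomic polynomial Φ_713(x) is the minimal polynomial of zeta_713 over Q and has degree phi(713) = 660. So Q(zeta_713) is a degree-660 Galois extension with Galois group (Z/713Z)^*. By CRT, (Z/713Z)^* ≅ (Z/23Z)^* × (Z/31Z)^*. Each prime-power unit group is (Z/23Z)^* ≅ Z/22Z; (Z/31Z)^* ≅ Z/30Z. Hence Gal(Q(zeta_713)/Q) ≅ Z/22Z × Z/30Z.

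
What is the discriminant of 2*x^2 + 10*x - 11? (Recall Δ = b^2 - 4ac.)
Δ = 188

For a quadratic a x^2 + b x + c the discriminant is Δ = b^2 - 4ac = (10)^2 - 4*(2)*(-11) = 100 - (-88) = 188.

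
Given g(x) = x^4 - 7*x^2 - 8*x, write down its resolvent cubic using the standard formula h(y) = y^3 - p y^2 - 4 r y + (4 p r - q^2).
h(y) = y^3 + 7*y^2 - 64

Identify coefficients: p = -7, q = -8, r = 0.
Plug into h(y) = y^3 - p y^2 - 4 r y + (4 p r - q^2):
  h(y) = y^3 - (-7) y^2 - 4*(0) y + (4*(-7)*(0) - (-8)^2)
       = y^3 + (7) y^2 + (0) y + (-64).
Simplifying: h(y) = y^3 + 7*y^2 - 64.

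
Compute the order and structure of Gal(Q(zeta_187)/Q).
|Gal(Q(zeta_187)/Q)| = phi(187) = 160; group ≅ (Z/187Z)^* ≅ Z/10Z × Z/16Z

The n-th cyclotomic polynomial Φ_187(x) is the minimal polynomial of zeta_187 over Q and has degree phi(187) = 160. So Q(zeta_187) is a degree-160 Galois extension with Galois group (Z/187Z)^*. By CRT, (Z/187Z)^* ≅ (Z/11Z)^* × (Z/17Z)^*. Each prime-power unit group is (Z/11Z)^* ≅ Z/10Z; (Z/17Z)^* ≅ Z/16Z. Hence Gal(Q(zeta_187)/Q) ≅ Z/10Z × Z/16Z.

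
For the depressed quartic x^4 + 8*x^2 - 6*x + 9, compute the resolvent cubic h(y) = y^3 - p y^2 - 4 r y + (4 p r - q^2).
h(y) = y^3 - 8*y^2 - 36*y + 252

Identify coefficients: p = 8, q = -6, r = 9.
Plug into h(y) = y^3 - p y^2 - 4 r y + (4 p r - q^2):
  h(y) = y^3 - (8) y^2 - 4*(9) y + (4*(8)*(9) - (-6)^2)
       = y^3 + (-8) y^2 + (-36) y + (252).
Simplifying: h(y) = y^3 - 8*y^2 - 36*y + 252.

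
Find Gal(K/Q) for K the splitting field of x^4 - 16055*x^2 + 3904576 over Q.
Gal(K/Q) = Z/2Z (cyclic of order 2)

f factors as (x^2 - 247)(x^2 - 15808), so the splitting field is K = Q(sqrt(247), sqrt(15808)). The squarefree part of 247 is 247 and the squarefree part of 15808 is also 247, so sqrt(247) and sqrt(15808) are both rational multiples of sqrt(247). Hence Q(sqrt(247)) = Q(sqrt(15808)) = Q(sqrt(247)), and the splitting field collapses to a single degree-2 extension with Galois group Z/2Z.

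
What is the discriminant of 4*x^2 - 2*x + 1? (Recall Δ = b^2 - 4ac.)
Δ = -12

For a quadratic a x^2 + b x + c the discriminant is Δ = b^2 - 4ac = (-2)^2 - 4*(4)*(1) = 4 - (16) = -12.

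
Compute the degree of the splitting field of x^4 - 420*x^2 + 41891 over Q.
[K:Q] = 4

f factors as (x^2 - 257)(x^2 - 163); the splitting field is K = Q(sqrt(257), sqrt(163)). Since 257, 163, and 41891 are all non-squares in Q, the three subfields Q(sqrt(257)), Q(sqrt(163)), Q(sqrt(41891)) are distinct degree-2 extensions, so [K:Q] = 4 (Klein four Galois group).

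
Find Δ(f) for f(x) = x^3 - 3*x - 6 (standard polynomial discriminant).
Δ = -864

For a depressed cubic x^3 + p x + q the discriminant is Δ = -4 p^3 - 27 q^2 = -4*(-3)^3 - 27*(-6)^2 = 108 - 972 = -864.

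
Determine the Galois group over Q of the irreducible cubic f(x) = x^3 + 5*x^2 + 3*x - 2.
Gal(K/Q) = S_3 (symmetric group of order 6)

Compute the discriminant of x^3 + (5)*x^2 + (3)*x + (-2): Δ = 469. Since Δ is not a rational square, the Galois group is not contained in A_3; it must be the full S_3 (irreducibility of the cubic rules out anything smaller).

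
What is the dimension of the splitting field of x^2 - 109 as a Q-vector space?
[K:Q] = 2

The polynomial x^2 - 109 is irreducible over Q since 109 is not a perfect square. Its splitting field is Q(sqrt(109)), which has degree 2 over Q.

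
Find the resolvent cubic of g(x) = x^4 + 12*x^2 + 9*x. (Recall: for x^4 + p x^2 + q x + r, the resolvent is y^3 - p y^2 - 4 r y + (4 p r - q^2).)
h(y) = y^3 - 12*y^2 - 81

Identify coefficients: p = 12, q = 9, r = 0.
Plug into h(y) = y^3 - p y^2 - 4 r y + (4 p r - q^2):
  h(y) = y^3 - (12) y^2 - 4*(0) y + (4*(12)*(0) - (9)^2)
       = y^3 + (-12) y^2 + (0) y + (-81).
Simplifying: h(y) = y^3 - 12*y^2 - 81.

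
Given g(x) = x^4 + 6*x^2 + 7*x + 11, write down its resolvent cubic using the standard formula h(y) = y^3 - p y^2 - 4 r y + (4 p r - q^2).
h(y) = y^3 - 6*y^2 - 44*y + 215

Identify coefficients: p = 6, q = 7, r = 11.
Plug into h(y) = y^3 - p y^2 - 4 r y + (4 p r - q^2):
  h(y) = y^3 - (6) y^2 - 4*(11) y + (4*(6)*(11) - (7)^2)
       = y^3 + (-6) y^2 + (-44) y + (215).
Simplifying: h(y) = y^3 - 6*y^2 - 44*y + 215.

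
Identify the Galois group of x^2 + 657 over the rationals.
Gal(K/Q) = Z/2Z (cyclic of order 2)

x^2 + 657 is irreducible over Q since -657 is not a rational square. The splitting field Q(sqrt(-657)) has degree 2 over Q, and its unique nontrivial automorphism is sqrt(-657) ↦ -sqrt(-657). Hence Gal(Q(sqrt(-657))/Q) = Z/2Z.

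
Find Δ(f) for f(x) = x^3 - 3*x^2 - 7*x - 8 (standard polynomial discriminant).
Δ = -3803

For x^3 + a x^2 + b x + c the discriminant is Δ = 18 a b c - 4 a^3 c + a^2 b^2 - 4 b^3 - 27 c^2.
Plug a = -3, b = -7, c = -8:
  18*(-3)*(-7)*(-8) - 4*(-3)^3*(-8) + (-3)^2*(-7)^2 - 4*(-7)^3 - 27*(-8)^2
  = -3024 + (-864) + 441 + (1372) + (-1728)
  = -3803.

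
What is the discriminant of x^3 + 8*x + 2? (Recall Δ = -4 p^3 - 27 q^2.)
Δ = -2156

For a depressed cubic x^3 + p x + q the discriminant is Δ = -4 p^3 - 27 q^2 = -4*(8)^3 - 27*(2)^2 = -2048 - 108 = -2156.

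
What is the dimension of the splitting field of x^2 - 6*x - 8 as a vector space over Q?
[K:Q] = 2

The discriminant of x^2 + (-6)*x + (-8) is b^2 - 4c = 36 - (-32) = 68. Since 68 is not a perfect square in Q, the polynomial is irreducible over Q. Its two roots generate a degree-2 extension, so [K:Q] = 2.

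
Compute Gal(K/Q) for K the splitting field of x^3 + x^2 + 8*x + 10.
Gal(K/Q) = S_3 (symmetric group of order 6)

Compute the discriminant of x^3 + (1)*x^2 + (8)*x + (10): Δ = -3284. Since Δ is not a rational square, the Galois group is not contained in A_3; it must be the full S_3 (irreducibility of the cubic rules out anything smaller).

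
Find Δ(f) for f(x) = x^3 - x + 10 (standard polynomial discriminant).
Δ = -2696

For a depressed cubic x^3 + p x + q the discriminant is Δ = -4 p^3 - 27 q^2 = -4*(-1)^3 - 27*(10)^2 = 4 - 2700 = -2696.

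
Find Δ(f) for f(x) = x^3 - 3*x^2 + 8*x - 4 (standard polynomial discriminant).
Δ = -608

For x^3 + a x^2 + b x + c the discriminant is Δ = 18 a b c - 4 a^3 c + a^2 b^2 - 4 b^3 - 27 c^2.
Plug a = -3, b = 8, c = -4:
  18*(-3)*(8)*(-4) - 4*(-3)^3*(-4) + (-3)^2*(8)^2 - 4*(8)^3 - 27*(-4)^2
  = 1728 + (-432) + 576 + (-2048) + (-432)
  = -608.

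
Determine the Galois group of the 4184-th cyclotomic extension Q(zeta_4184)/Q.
|Gal(Q(zeta_4184)/Q)| = phi(4184) = 2088; group ≅ (Z/4184Z)^* ≅ Z/2Z × Z/2Z × Z/522Z

The n-th cyclotomic polynomial Φ_4184(x) is the minimal polynomial of zeta_4184 over Q and has degree phi(4184) = 2088. So Q(zeta_4184) is a degree-2088 Galois extension with Galois group (Z/4184Z)^*. By CRT, (Z/4184Z)^* ≅ (Z/8Z)^* × (Z/523Z)^*. Each prime-power unit group is (Z/8Z)^* ≅ Z/2Z × Z/2Z; (Z/523Z)^* ≅ Z/522Z. Hence Gal(Q(zeta_4184)/Q) ≅ Z/2Z × Z/2Z × Z/522Z.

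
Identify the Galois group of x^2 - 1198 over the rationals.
Gal(K/Q) = Z/2Z (cyclic of order 2)

x^2 - 1198 is irreducible over Q since 1198 is not a rational square. The splitting field Q(sqrt(1198)) has degree 2 over Q, and its unique nontrivial automorphism is sqrt(1198) ↦ -sqrt(1198). Hence Gal(Q(sqrt(1198))/Q) = Z/2Z.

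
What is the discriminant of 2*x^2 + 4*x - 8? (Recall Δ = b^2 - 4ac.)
Δ = 80

For a quadratic a x^2 + b x + c the discriminant is Δ = b^2 - 4ac = (4)^2 - 4*(2)*(-8) = 16 - (-64) = 80.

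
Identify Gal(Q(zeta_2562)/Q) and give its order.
|Gal(Q(zeta_2562)/Q)| = phi(2562) = 720; group ≅ (Z/2562Z)^* ≅ Z/2Z × Z/6Z × Z/60Z

The n-th cyclotomic polynomial Φ_2562(x) is the minimal polynomial of zeta_2562 over Q and has degree phi(2562) = 720. So Q(zeta_2562) is a degree-720 Galois extension with Galois group (Z/2562Z)^*. By CRT, (Z/2562Z)^* ≅ (Z/2Z)^* × (Z/3Z)^* × (Z/7Z)^* × (Z/61Z)^*. Each prime-power unit group is (Z/2Z)^* ≅ trivial group (order 1); (Z/3Z)^* ≅ Z/2Z; (Z/7Z)^* ≅ Z/6Z; (Z/61Z)^* ≅ Z/60Z. Hence Gal(Q(zeta_2562)/Q) ≅ Z/2Z × Z/6Z × Z/60Z.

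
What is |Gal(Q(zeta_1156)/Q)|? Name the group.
|Gal(Q(zeta_1156)/Q)| = phi(1156) = 544; group ≅ (Z/1156Z)^* ≅ Z/2Z × Z/272Z

The n-th cyclotomic polynomial Φ_1156(x) is the minimal polynomial of zeta_1156 over Q and has degree phi(1156) = 544. So Q(zeta_1156) is a degree-544 Galois extension with Galois group (Z/1156Z)^*. By CRT, (Z/1156Z)^* ≅ (Z/4Z)^* × (Z/289Z)^*. Each prime-power unit group is (Z/4Z)^* ≅ Z/2Z; (Z/289Z)^* ≅ Z/272Z. Hence Gal(Q(zeta_1156)/Q) ≅ Z/2Z × Z/272Z.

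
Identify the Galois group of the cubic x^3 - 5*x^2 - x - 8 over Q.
Gal(K/Q) = S_3 (symmetric group of order 6)

Compute the discriminant of x^3 + (-5)*x^2 + (-1)*x + (-8): Δ = -6419. Since Δ is not a rational square, the Galois group is not contained in A_3; it must be the full S_3 (irreducibility of the cubic rules out anything smaller).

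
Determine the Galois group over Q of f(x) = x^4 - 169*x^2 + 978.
Gal(K/Q) = V_4 (Klein four-group, Z/2Z × Z/2Z)

f factors as (x^2 - 6)(x^2 - 163), so the splitting field is K = Q(sqrt(6), sqrt(163)). The elements 6, 163, 978 are all non-squares in Q, so sqrt(6) and sqrt(163) generate independent quadratic extensions. Thus [K:Q] = 4 and Gal(K/Q) is generated by the two order-2 automorphisms sqrt(6) ↦ -sqrt(6) and sqrt(163) ↦ -sqrt(163), giving V_4.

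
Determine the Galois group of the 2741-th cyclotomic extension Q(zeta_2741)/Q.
|Gal(Q(zeta_2741)/Q)| = phi(2741) = 2740; group ≅ (Z/2741Z)^* ≅ Z/2740Z

The n-th cyclotomic polynomial Φ_2741(x) is the minimal polynomial of zeta_2741 over Q and has degree phi(2741) = 2740. So Q(zeta_2741) is a degree-2740 Galois extension with Galois group (Z/2741Z)^*. (Z/2741Z)^* is cyclic since 2741 is an odd prime power (or 4). Hence Gal(Q(zeta_2741)/Q) ≅ Z/2740Z.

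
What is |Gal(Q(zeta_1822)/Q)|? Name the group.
|Gal(Q(zeta_1822)/Q)| = phi(1822) = 910; group ≅ (Z/1822Z)^* ≅ Z/910Z

The n-th cyclotomic polynomial Φ_1822(x) is the minimal polynomial of zeta_1822 over Q and has degree phi(1822) = 910. So Q(zeta_1822) is a degree-910 Galois extension with Galois group (Z/1822Z)^*. By CRT, (Z/1822Z)^* ≅ (Z/2Z)^* × (Z/911Z)^*. Each prime-power unit group is (Z/2Z)^* ≅ trivial group (order 1); (Z/911Z)^* ≅ Z/910Z. Hence Gal(Q(zeta_1822)/Q) ≅ Z/910Z.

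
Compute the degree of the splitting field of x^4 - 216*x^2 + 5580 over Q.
[K:Q] = 4

f factors as (x^2 - 186)(x^2 - 30); the splitting field is K = Q(sqrt(186), sqrt(30)). Since 186, 30, and 5580 are all non-squares in Q, the three subfields Q(sqrt(186)), Q(sqrt(30)), Q(sqrt(5580)) are distinct degree-2 extensions, so [K:Q] = 4 (Klein four Galois group).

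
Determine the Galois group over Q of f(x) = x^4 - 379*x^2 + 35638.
Gal(K/Q) = V_4 (Klein four-group, Z/2Z × Z/2Z)

f factors as (x^2 - 206)(x^2 - 173), so the splitting field is K = Q(sqrt(206), sqrt(173)). The elements 206, 173, 35638 are all non-squares in Q, so sqrt(206) and sqrt(173) generate independent quadratic extensions. Thus [K:Q] = 4 and Gal(K/Q) is generated by the two order-2 automorphisms sqrt(206) ↦ -sqrt(206) and sqrt(173) ↦ -sqrt(173), giving V_4.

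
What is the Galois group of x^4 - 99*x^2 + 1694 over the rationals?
Gal(K/Q) = V_4 (Klein four-group, Z/2Z × Z/2Z)

f factors as (x^2 - 77)(x^2 - 22), so the splitting field is K = Q(sqrt(77), sqrt(22)). The elements 77, 22, 1694 are all non-squares in Q, so sqrt(77) and sqrt(22) generate independent quadratic extensions. Thus [K:Q] = 4 and Gal(K/Q) is generated by the two order-2 automorphisms sqrt(77) ↦ -sqrt(77) and sqrt(22) ↦ -sqrt(22), giving V_4.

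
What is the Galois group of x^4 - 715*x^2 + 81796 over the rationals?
Gal(K/Q) = Z/2Z (cyclic of order 2)

f factors as (x^2 - 572)(x^2 - 143), so the splitting field is K = Q(sqrt(572), sqrt(143)). The squarefree part of 572 is 143 and the squarefree part of 143 is also 143, so sqrt(572) and sqrt(143) are both rational multiples of sqrt(143). Hence Q(sqrt(572)) = Q(sqrt(143)) = Q(sqrt(143)), and the splitting field collapses to a single degree-2 extension with Galois group Z/2Z.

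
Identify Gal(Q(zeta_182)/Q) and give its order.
|Gal(Q(zeta_182)/Q)| = phi(182) = 72; group ≅ (Z/182Z)^* ≅ Z/6Z × Z/12Z

The n-th cyclotomic polynomial Φ_182(x) is the minimal polynomial of zeta_182 over Q and has degree phi(182) = 72. So Q(zeta_182) is a degree-72 Galois extension with Galois group (Z/182Z)^*. By CRT, (Z/182Z)^* ≅ (Z/2Z)^* × (Z/7Z)^* × (Z/13Z)^*. Each prime-power unit group is (Z/2Z)^* ≅ trivial group (order 1); (Z/7Z)^* ≅ Z/6Z; (Z/13Z)^* ≅ Z/12Z. Hence Gal(Q(zeta_182)/Q) ≅ Z/6Z × Z/12Z.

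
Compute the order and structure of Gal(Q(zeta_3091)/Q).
|Gal(Q(zeta_3091)/Q)| = phi(3091) = 2800; group ≅ (Z/3091Z)^* ≅ Z/10Z × Z/280Z

The n-th cyclotomic polynomial Φ_3091(x) is the minimal polynomial of zeta_3091 over Q and has degree phi(3091) = 2800. So Q(zeta_3091) is a degree-2800 Galois extension with Galois group (Z/3091Z)^*. By CRT, (Z/3091Z)^* ≅ (Z/11Z)^* × (Z/281Z)^*. Each prime-power unit group is (Z/11Z)^* ≅ Z/10Z; (Z/281Z)^* ≅ Z/280Z. Hence Gal(Q(zeta_3091)/Q) ≅ Z/10Z × Z/280Z.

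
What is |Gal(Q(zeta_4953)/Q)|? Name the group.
|Gal(Q(zeta_4953)/Q)| = phi(4953) = 3024; group ≅ (Z/4953Z)^* ≅ Z/2Z × Z/12Z × Z/126Z

The n-th cyclotomic polynomial Φ_4953(x) is the minimal polynomial of zeta_4953 over Q and has degree phi(4953) = 3024. So Q(zeta_4953) is a degree-3024 Galois extension with Galois group (Z/4953Z)^*. By CRT, (Z/4953Z)^* ≅ (Z/3Z)^* × (Z/13Z)^* × (Z/127Z)^*. Each prime-power unit group is (Z/3Z)^* ≅ Z/2Z; (Z/13Z)^* ≅ Z/12Z; (Z/127Z)^* ≅ Z/126Z. Hence Gal(Q(zeta_4953)/Q) ≅ Z/2Z × Z/12Z × Z/126Z.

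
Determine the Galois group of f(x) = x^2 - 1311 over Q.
Gal(K/Q) = Z/2Z (cyclic of order 2)

x^2 - 1311 is irreducible over Q since 1311 is not a rational square. The splitting field Q(sqrt(1311)) has degree 2 over Q, and its unique nontrivial automorphism is sqrt(1311) ↦ -sqrt(1311). Hence Gal(Q(sqrt(1311))/Q) = Z/2Z.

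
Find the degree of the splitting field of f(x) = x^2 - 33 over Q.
[K:Q] = 2

The polynomial x^2 - 33 is irreducible over Q since 33 is not a perfect square. Its splitting field is Q(sqrt(33)), which has degree 2 over Q.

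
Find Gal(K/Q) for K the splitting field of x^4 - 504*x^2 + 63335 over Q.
Gal(K/Q) = V_4 (Klein four-group, Z/2Z × Z/2Z)

f factors as (x^2 - 265)(x^2 - 239), so the splitting field is K = Q(sqrt(265), sqrt(239)). The elements 265, 239, 63335 are all non-squares in Q, so sqrt(265) and sqrt(239) generate independent quadratic extensions. Thus [K:Q] = 4 and Gal(K/Q) is generated by the two order-2 automorphisms sqrt(265) ↦ -sqrt(265) and sqrt(239) ↦ -sqrt(239), giving V_4.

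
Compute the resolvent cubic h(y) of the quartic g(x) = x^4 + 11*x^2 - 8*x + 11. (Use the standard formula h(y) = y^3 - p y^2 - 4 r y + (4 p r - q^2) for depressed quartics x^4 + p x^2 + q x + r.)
h(y) = y^3 - 11*y^2 - 44*y + 420

Identify coefficients: p = 11, q = -8, r = 11.
Plug into h(y) = y^3 - p y^2 - 4 r y + (4 p r - q^2):
  h(y) = y^3 - (11) y^2 - 4*(11) y + (4*(11)*(11) - (-8)^2)
       = y^3 + (-11) y^2 + (-44) y + (420).
Simplifying: h(y) = y^3 - 11*y^2 - 44*y + 420.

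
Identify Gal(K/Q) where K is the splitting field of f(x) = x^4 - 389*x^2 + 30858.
Gal(K/Q) = V_4 (Klein four-group, Z/2Z × Z/2Z)

f factors as (x^2 - 111)(x^2 - 278), so the splitting field is K = Q(sqrt(111), sqrt(278)). The elements 111, 278, 30858 are all non-squares in Q, so sqrt(111) and sqrt(278) generate independent quadratic extensions. Thus [K:Q] = 4 and Gal(K/Q) is generated by the two order-2 automorphisms sqrt(111) ↦ -sqrt(111) and sqrt(278) ↦ -sqrt(278), giving V_4.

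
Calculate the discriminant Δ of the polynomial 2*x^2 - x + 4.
Δ = -31

For a quadratic a x^2 + b x + c the discriminant is Δ = b^2 - 4ac = (-1)^2 - 4*(2)*(4) = 1 - (32) = -31.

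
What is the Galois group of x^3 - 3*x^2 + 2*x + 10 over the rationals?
Gal(K/Q) = S_3 (symmetric group of order 6)

Compute the discriminant of x^3 + (-3)*x^2 + (2)*x + (10): Δ = -2696. Since Δ is not a rational square, the Galois group is not contained in A_3; it must be the full S_3 (irreducibility of the cubic rules out anything smaller).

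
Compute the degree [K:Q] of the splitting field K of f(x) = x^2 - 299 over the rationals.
[K:Q] = 2

The polynomial x^2 - 299 is irreducible over Q since 299 is not a perfect square. Its splitting field is Q(sqrt(299)), which has degree 2 over Q.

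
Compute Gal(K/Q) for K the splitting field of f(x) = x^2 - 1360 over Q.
Gal(K/Q) = Z/2Z (cyclic of order 2)

x^2 - 1360 is irreducible over Q since 1360 is not a rational square. The splitting field Q(sqrt(1360)) has degree 2 over Q, and its unique nontrivial automorphism is sqrt(1360) ↦ -sqrt(1360). Hence Gal(Q(sqrt(1360))/Q) = Z/2Z.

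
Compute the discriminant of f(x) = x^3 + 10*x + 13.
Δ = -8563

For a depressed cubic x^3 + p x + q the discriminant is Δ = -4 p^3 - 27 q^2 = -4*(10)^3 - 27*(13)^2 = -4000 - 4563 = -8563.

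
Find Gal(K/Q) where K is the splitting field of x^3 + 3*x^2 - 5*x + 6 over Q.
Gal(K/Q) = S_3 (symmetric group of order 6)

Compute the discriminant of x^3 + (3)*x^2 + (-5)*x + (6): Δ = -2515. Since Δ is not a rational square, the Galois group is not contained in A_3; it must be the full S_3 (irreducibility of the cubic rules out anything smaller).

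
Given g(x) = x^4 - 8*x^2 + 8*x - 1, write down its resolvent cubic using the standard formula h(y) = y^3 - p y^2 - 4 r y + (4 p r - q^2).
h(y) = y^3 + 8*y^2 + 4*y - 32

Identify coefficients: p = -8, q = 8, r = -1.
Plug into h(y) = y^3 - p y^2 - 4 r y + (4 p r - q^2):
  h(y) = y^3 - (-8) y^2 - 4*(-1) y + (4*(-8)*(-1) - (8)^2)
       = y^3 + (8) y^2 + (4) y + (-32).
Simplifying: h(y) = y^3 + 8*y^2 + 4*y - 32.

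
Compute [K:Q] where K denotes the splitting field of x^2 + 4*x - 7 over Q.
[K:Q] = 2

The discriminant of x^2 + (4)*x + (-7) is b^2 - 4c = 16 - (-28) = 44. Since 44 is not a perfect square in Q, the polynomial is irreducible over Q. Its two roots generate a degree-2 extension, so [K:Q] = 2.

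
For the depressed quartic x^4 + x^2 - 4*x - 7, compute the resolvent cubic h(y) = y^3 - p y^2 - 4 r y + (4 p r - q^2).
h(y) = y^3 - y^2 + 28*y - 44

Identify coefficients: p = 1, q = -4, r = -7.
Plug into h(y) = y^3 - p y^2 - 4 r y + (4 p r - q^2):
  h(y) = y^3 - (1) y^2 - 4*(-7) y + (4*(1)*(-7) - (-4)^2)
       = y^3 + (-1) y^2 + (28) y + (-44).
Simplifying: h(y) = y^3 - y^2 + 28*y - 44.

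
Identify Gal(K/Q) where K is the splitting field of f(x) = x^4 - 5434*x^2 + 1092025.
Gal(K/Q) = Z/2Z (cyclic of order 2)

f factors as (x^2 - 209)(x^2 - 5225), so the splitting field is K = Q(sqrt(209), sqrt(5225)). The squarefree part of 209 is 209 and the squarefree part of 5225 is also 209, so sqrt(209) and sqrt(5225) are both rational multiples of sqrt(209). Hence Q(sqrt(209)) = Q(sqrt(5225)) = Q(sqrt(209)), and the splitting field collapses to a single degree-2 extension with Galois group Z/2Z.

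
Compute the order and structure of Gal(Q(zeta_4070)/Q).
|Gal(Q(zeta_4070)/Q)| = phi(4070) = 1440; group ≅ (Z/4070Z)^* ≅ Z/4Z × Z/10Z × Z/36Z

The n-th cyclotomic polynomial Φ_4070(x) is the minimal polynomial of zeta_4070 over Q and has degree phi(4070) = 1440. So Q(zeta_4070) is a degree-1440 Galois extension with Galois group (Z/4070Z)^*. By CRT, (Z/4070Z)^* ≅ (Z/2Z)^* × (Z/5Z)^* × (Z/11Z)^* × (Z/37Z)^*. Each prime-power unit group is (Z/2Z)^* ≅ trivial group (order 1); (Z/5Z)^* ≅ Z/4Z; (Z/11Z)^* ≅ Z/10Z; (Z/37Z)^* ≅ Z/36Z. Hence Gal(Q(zeta_4070)/Q) ≅ Z/4Z × Z/10Z × Z/36Z.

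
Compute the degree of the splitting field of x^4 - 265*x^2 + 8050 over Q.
[K:Q] = 4

f factors as (x^2 - 35)(x^2 - 230); the splitting field is K = Q(sqrt(35), sqrt(230)). Since 35, 230, and 8050 are all non-squares in Q, the three subfields Q(sqrt(35)), Q(sqrt(230)), Q(sqrt(8050)) are distinct degree-2 extensions, so [K:Q] = 4 (Klein four Galois group).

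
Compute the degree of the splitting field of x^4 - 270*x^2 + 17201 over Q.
[K:Q] = 4

f factors as (x^2 - 167)(x^2 - 103); the splitting field is K = Q(sqrt(167), sqrt(103)). Since 167, 103, and 17201 are all non-squares in Q, the three subfields Q(sqrt(167)), Q(sqrt(103)), Q(sqrt(17201)) are distinct degree-2 extensions, so [K:Q] = 4 (Klein four Galois group).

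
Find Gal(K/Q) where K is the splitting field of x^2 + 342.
Gal(K/Q) = Z/2Z (cyclic of order 2)

x^2 + 342 is irreducible over Q since -342 is not a rational square. The splitting field Q(sqrt(-342)) has degree 2 over Q, and its unique nontrivial automorphism is sqrt(-342) ↦ -sqrt(-342). Hence Gal(Q(sqrt(-342))/Q) = Z/2Z.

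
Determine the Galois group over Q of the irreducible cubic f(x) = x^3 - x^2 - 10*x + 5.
Gal(K/Q) = S_3 (symmetric group of order 6)

Compute the discriminant of x^3 + (-1)*x^2 + (-10)*x + (5): Δ = 4345. Since Δ is not a rational square, the Galois group is not contained in A_3; it must be the full S_3 (irreducibility of the cubic rules out anything smaller).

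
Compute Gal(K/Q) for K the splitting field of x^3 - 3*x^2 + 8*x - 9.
Gal(K/Q) = S_3 (symmetric group of order 6)

Compute the discriminant of x^3 + (-3)*x^2 + (8)*x + (-9): Δ = -743. Since Δ is not a rational square, the Galois group is not contained in A_3; it must be the full S_3 (irreducibility of the cubic rules out anything smaller).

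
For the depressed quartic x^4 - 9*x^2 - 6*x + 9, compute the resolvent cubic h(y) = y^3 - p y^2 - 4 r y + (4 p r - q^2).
h(y) = y^3 + 9*y^2 - 36*y - 360

Identify coefficients: p = -9, q = -6, r = 9.
Plug into h(y) = y^3 - p y^2 - 4 r y + (4 p r - q^2):
  h(y) = y^3 - (-9) y^2 - 4*(9) y + (4*(-9)*(9) - (-6)^2)
       = y^3 + (9) y^2 + (-36) y + (-360).
Simplifying: h(y) = y^3 + 9*y^2 - 36*y - 360.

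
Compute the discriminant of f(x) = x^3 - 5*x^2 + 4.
Δ = 1568

For x^3 + a x^2 + b x + c the discriminant is Δ = 18 a b c - 4 a^3 c + a^2 b^2 - 4 b^3 - 27 c^2.
Plug a = -5, b = 0, c = 4:
  18*(-5)*(0)*(4) - 4*(-5)^3*(4) + (-5)^2*(0)^2 - 4*(0)^3 - 27*(4)^2
  = 0 + (2000) + 0 + (0) + (-432)
  = 1568.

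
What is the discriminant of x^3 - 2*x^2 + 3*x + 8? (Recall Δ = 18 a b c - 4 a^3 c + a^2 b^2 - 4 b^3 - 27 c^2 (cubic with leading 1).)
Δ = -2408

For x^3 + a x^2 + b x + c the discriminant is Δ = 18 a b c - 4 a^3 c + a^2 b^2 - 4 b^3 - 27 c^2.
Plug a = -2, b = 3, c = 8:
  18*(-2)*(3)*(8) - 4*(-2)^3*(8) + (-2)^2*(3)^2 - 4*(3)^3 - 27*(8)^2
  = -864 + (256) + 36 + (-108) + (-1728)
  = -2408.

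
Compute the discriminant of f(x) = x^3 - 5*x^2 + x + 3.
Δ = 1008

For x^3 + a x^2 + b x + c the discriminant is Δ = 18 a b c - 4 a^3 c + a^2 b^2 - 4 b^3 - 27 c^2.
Plug a = -5, b = 1, c = 3:
  18*(-5)*(1)*(3) - 4*(-5)^3*(3) + (-5)^2*(1)^2 - 4*(1)^3 - 27*(3)^2
  = -270 + (1500) + 25 + (-4) + (-243)
  = 1008.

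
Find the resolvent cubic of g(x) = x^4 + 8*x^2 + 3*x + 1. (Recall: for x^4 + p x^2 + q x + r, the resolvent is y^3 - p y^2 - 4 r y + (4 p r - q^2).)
h(y) = y^3 - 8*y^2 - 4*y + 23

Identify coefficients: p = 8, q = 3, r = 1.
Plug into h(y) = y^3 - p y^2 - 4 r y + (4 p r - q^2):
  h(y) = y^3 - (8) y^2 - 4*(1) y + (4*(8)*(1) - (3)^2)
       = y^3 + (-8) y^2 + (-4) y + (23).
Simplifying: h(y) = y^3 - 8*y^2 - 4*y + 23.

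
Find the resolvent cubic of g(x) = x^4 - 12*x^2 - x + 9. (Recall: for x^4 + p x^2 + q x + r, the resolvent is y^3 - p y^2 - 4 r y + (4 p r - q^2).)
h(y) = y^3 + 12*y^2 - 36*y - 433

Identify coefficients: p = -12, q = -1, r = 9.
Plug into h(y) = y^3 - p y^2 - 4 r y + (4 p r - q^2):
  h(y) = y^3 - (-12) y^2 - 4*(9) y + (4*(-12)*(9) - (-1)^2)
       = y^3 + (12) y^2 + (-36) y + (-433).
Simplifying: h(y) = y^3 + 12*y^2 - 36*y - 433.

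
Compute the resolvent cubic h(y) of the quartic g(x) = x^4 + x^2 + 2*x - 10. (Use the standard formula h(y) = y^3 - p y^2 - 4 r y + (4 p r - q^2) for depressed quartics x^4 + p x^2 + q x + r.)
h(y) = y^3 - y^2 + 40*y - 44

Identify coefficients: p = 1, q = 2, r = -10.
Plug into h(y) = y^3 - p y^2 - 4 r y + (4 p r - q^2):
  h(y) = y^3 - (1) y^2 - 4*(-10) y + (4*(1)*(-10) - (2)^2)
       = y^3 + (-1) y^2 + (40) y + (-44).
Simplifying: h(y) = y^3 - y^2 + 40*y - 44.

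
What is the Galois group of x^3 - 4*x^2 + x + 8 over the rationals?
Gal(K/Q) = S_3 (symmetric group of order 6)

Compute the discriminant of x^3 + (-4)*x^2 + (1)*x + (8): Δ = -244. Since Δ is not a rational square, the Galois group is not contained in A_3; it must be the full S_3 (irreducibility of the cubic rules out anything smaller).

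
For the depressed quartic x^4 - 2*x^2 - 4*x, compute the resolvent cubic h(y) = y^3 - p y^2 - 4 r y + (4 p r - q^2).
h(y) = y^3 + 2*y^2 - 16

Identify coefficients: p = -2, q = -4, r = 0.
Plug into h(y) = y^3 - p y^2 - 4 r y + (4 p r - q^2):
  h(y) = y^3 - (-2) y^2 - 4*(0) y + (4*(-2)*(0) - (-4)^2)
       = y^3 + (2) y^2 + (0) y + (-16).
Simplifying: h(y) = y^3 + 2*y^2 - 16.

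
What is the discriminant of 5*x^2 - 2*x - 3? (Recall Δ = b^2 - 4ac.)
Δ = 64

For a quadratic a x^2 + b x + c the discriminant is Δ = b^2 - 4ac = (-2)^2 - 4*(5)*(-3) = 4 - (-60) = 64.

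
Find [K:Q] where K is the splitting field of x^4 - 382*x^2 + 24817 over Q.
[K:Q] = 4

f factors as (x^2 - 299)(x^2 - 83); the splitting field is K = Q(sqrt(299), sqrt(83)). Since 299, 83, and 24817 are all non-squares in Q, the three subfields Q(sqrt(299)), Q(sqrt(83)), Q(sqrt(24817)) are distinct degree-2 extensions, so [K:Q] = 4 (Klein four Galois group).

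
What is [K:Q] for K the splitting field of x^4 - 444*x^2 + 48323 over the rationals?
[K:Q] = 4

f factors as (x^2 - 191)(x^2 - 253); the splitting field is K = Q(sqrt(191), sqrt(253)). Since 191, 253, and 48323 are all non-squares in Q, the three subfields Q(sqrt(191)), Q(sqrt(253)), Q(sqrt(48323)) are distinct degree-2 extensions, so [K:Q] = 4 (Klein four Galois group).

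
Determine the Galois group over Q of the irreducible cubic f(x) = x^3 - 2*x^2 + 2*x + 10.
Gal(K/Q) = S_3 (symmetric group of order 6)

Compute the discriminant of x^3 + (-2)*x^2 + (2)*x + (10): Δ = -3116. Since Δ is not a rational square, the Galois group is not contained in A_3; it must be the full S_3 (irreducibility of the cubic rules out anything smaller).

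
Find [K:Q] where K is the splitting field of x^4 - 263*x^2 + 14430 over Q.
[K:Q] = 4

f factors as (x^2 - 78)(x^2 - 185); the splitting field is K = Q(sqrt(78), sqrt(185)). Since 78, 185, and 14430 are all non-squares in Q, the three subfields Q(sqrt(78)), Q(sqrt(185)), Q(sqrt(14430)) are distinct degree-2 extensions, so [K:Q] = 4 (Klein four Galois group).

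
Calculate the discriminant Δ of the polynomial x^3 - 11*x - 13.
Δ = 761

For a depressed cubic x^3 + p x + q the discriminant is Δ = -4 p^3 - 27 q^2 = -4*(-11)^3 - 27*(-13)^2 = 5324 - 4563 = 761.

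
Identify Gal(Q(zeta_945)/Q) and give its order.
|Gal(Q(zeta_945)/Q)| = phi(945) = 432; group ≅ (Z/945Z)^* ≅ Z/4Z × Z/6Z × Z/18Z

The n-th cyclotomic polynomial Φ_945(x) is the minimal polynomial of zeta_945 over Q and has degree phi(945) = 432. So Q(zeta_945) is a degree-432 Galois extension with Galois group (Z/945Z)^*. By CRT, (Z/945Z)^* ≅ (Z/27Z)^* × (Z/5Z)^* × (Z/7Z)^*. Each prime-power unit group is (Z/27Z)^* ≅ Z/18Z; (Z/5Z)^* ≅ Z/4Z; (Z/7Z)^* ≅ Z/6Z. Hence Gal(Q(zeta_945)/Q) ≅ Z/4Z × Z/6Z × Z/18Z.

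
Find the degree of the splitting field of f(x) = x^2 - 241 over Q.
[K:Q] = 2

The polynomial x^2 - 241 is irreducible over Q since 241 is not a perfect square. Its splitting field is Q(sqrt(241)), which has degree 2 over Q.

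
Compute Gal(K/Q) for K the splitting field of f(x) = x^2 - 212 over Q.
Gal(K/Q) = Z/2Z (cyclic of order 2)

x^2 - 212 is irreducible over Q since 212 is not a rational square. The splitting field Q(sqrt(212)) has degree 2 over Q, and its unique nontrivial automorphism is sqrt(212) ↦ -sqrt(212). Hence Gal(Q(sqrt(212))/Q) = Z/2Z.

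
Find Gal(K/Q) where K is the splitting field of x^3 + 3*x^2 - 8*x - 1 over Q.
Gal(K/Q) = S_3 (symmetric group of order 6)

Compute the discriminant of x^3 + (3)*x^2 + (-8)*x + (-1): Δ = 3137. Since Δ is not a rational square, the Galois group is not contained in A_3; it must be the full S_3 (irreducibility of the cubic rules out anything smaller).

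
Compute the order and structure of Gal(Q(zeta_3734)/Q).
|Gal(Q(zeta_3734)/Q)| = phi(3734) = 1866; group ≅ (Z/3734Z)^* ≅ Z/1866Z

The n-th cyclotomic polynomial Φ_3734(x) is the minimal polynomial of zeta_3734 over Q and has degree phi(3734) = 1866. So Q(zeta_3734) is a degree-1866 Galois extension with Galois group (Z/3734Z)^*. By CRT, (Z/3734Z)^* ≅ (Z/2Z)^* × (Z/1867Z)^*. Each prime-power unit group is (Z/2Z)^* ≅ trivial group (order 1); (Z/1867Z)^* ≅ Z/1866Z. Hence Gal(Q(zeta_3734)/Q) ≅ Z/1866Z.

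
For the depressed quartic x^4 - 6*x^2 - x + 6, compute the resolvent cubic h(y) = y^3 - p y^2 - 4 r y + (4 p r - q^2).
h(y) = y^3 + 6*y^2 - 24*y - 145

Identify coefficients: p = -6, q = -1, r = 6.
Plug into h(y) = y^3 - p y^2 - 4 r y + (4 p r - q^2):
  h(y) = y^3 - (-6) y^2 - 4*(6) y + (4*(-6)*(6) - (-1)^2)
       = y^3 + (6) y^2 + (-24) y + (-145).
Simplifying: h(y) = y^3 + 6*y^2 - 24*y - 145.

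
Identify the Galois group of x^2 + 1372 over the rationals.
Gal(K/Q) = Z/2Z (cyclic of order 2)

x^2 + 1372 is irreducible over Q since -1372 is not a rational square. The splitting field Q(sqrt(-1372)) has degree 2 over Q, and its unique nontrivial automorphism is sqrt(-1372) ↦ -sqrt(-1372). Hence Gal(Q(sqrt(-1372))/Q) = Z/2Z.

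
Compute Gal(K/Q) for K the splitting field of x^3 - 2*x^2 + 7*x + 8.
Gal(K/Q) = S_3 (symmetric group of order 6)

Compute the discriminant of x^3 + (-2)*x^2 + (7)*x + (8): Δ = -4664. Since Δ is not a rational square, the Galois group is not contained in A_3; it must be the full S_3 (irreducibility of the cubic rules out anything smaller).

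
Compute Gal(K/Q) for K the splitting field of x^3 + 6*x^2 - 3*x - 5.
Gal(K/Q) = S_3 (symmetric group of order 6)

Compute the discriminant of x^3 + (6)*x^2 + (-3)*x + (-5): Δ = 5697. Since Δ is not a rational square, the Galois group is not contained in A_3; it must be the full S_3 (irreducibility of the cubic rules out anything smaller).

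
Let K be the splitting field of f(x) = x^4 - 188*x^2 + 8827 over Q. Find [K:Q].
[K:Q] = 4

f factors as (x^2 - 91)(x^2 - 97); the splitting field is K = Q(sqrt(91), sqrt(97)). Since 91, 97, and 8827 are all non-squares in Q, the three subfields Q(sqrt(91)), Q(sqrt(97)), Q(sqrt(8827)) are distinct degree-2 extensions, so [K:Q] = 4 (Klein four Galois group).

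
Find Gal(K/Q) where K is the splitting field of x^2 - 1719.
Gal(K/Q) = Z/2Z (cyclic of order 2)

x^2 - 1719 is irreducible over Q since 1719 is not a rational square. The splitting field Q(sqrt(1719)) has degree 2 over Q, and its unique nontrivial automorphism is sqrt(1719) ↦ -sqrt(1719). Hence Gal(Q(sqrt(1719))/Q) = Z/2Z.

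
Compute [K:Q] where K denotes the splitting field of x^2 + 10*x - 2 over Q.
[K:Q] = 2

The discriminant of x^2 + (10)*x + (-2) is b^2 - 4c = 100 - (-8) = 108. Since 108 is not a perfect square in Q, the polynomial is irreducible over Q. Its two roots generate a degree-2 extension, so [K:Q] = 2.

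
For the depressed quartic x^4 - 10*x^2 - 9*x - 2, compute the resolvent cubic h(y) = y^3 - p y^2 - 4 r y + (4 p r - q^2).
h(y) = y^3 + 10*y^2 + 8*y - 1

Identify coefficients: p = -10, q = -9, r = -2.
Plug into h(y) = y^3 - p y^2 - 4 r y + (4 p r - q^2):
  h(y) = y^3 - (-10) y^2 - 4*(-2) y + (4*(-10)*(-2) - (-9)^2)
       = y^3 + (10) y^2 + (8) y + (-1).
Simplifying: h(y) = y^3 + 10*y^2 + 8*y - 1.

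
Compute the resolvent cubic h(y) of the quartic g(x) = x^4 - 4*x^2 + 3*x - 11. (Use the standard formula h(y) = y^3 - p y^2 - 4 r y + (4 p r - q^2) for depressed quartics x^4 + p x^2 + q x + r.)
h(y) = y^3 + 4*y^2 + 44*y + 167

Identify coefficients: p = -4, q = 3, r = -11.
Plug into h(y) = y^3 - p y^2 - 4 r y + (4 p r - q^2):
  h(y) = y^3 - (-4) y^2 - 4*(-11) y + (4*(-4)*(-11) - (3)^2)
       = y^3 + (4) y^2 + (44) y + (167).
Simplifying: h(y) = y^3 + 4*y^2 + 44*y + 167.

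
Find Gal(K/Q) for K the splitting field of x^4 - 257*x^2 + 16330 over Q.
Gal(K/Q) = V_4 (Klein four-group, Z/2Z × Z/2Z)

f factors as (x^2 - 115)(x^2 - 142), so the splitting field is K = Q(sqrt(115), sqrt(142)). The elements 115, 142, 16330 are all non-squares in Q, so sqrt(115) and sqrt(142) generate independent quadratic extensions. Thus [K:Q] = 4 and Gal(K/Q) is generated by the two order-2 automorphisms sqrt(115) ↦ -sqrt(115) and sqrt(142) ↦ -sqrt(142), giving V_4.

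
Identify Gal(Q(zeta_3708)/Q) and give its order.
|Gal(Q(zeta_3708)/Q)| = phi(3708) = 1224; group ≅ (Z/3708Z)^* ≅ Z/2Z × Z/6Z × Z/102Z

The n-th cyclotomic polynomial Φ_3708(x) is the minimal polynomial of zeta_3708 over Q and has degree phi(3708) = 1224. So Q(zeta_3708) is a degree-1224 Galois extension with Galois group (Z/3708Z)^*. By CRT, (Z/3708Z)^* ≅ (Z/4Z)^* × (Z/9Z)^* × (Z/103Z)^*. Each prime-power unit group is (Z/4Z)^* ≅ Z/2Z; (Z/9Z)^* ≅ Z/6Z; (Z/103Z)^* ≅ Z/102Z. Hence Gal(Q(zeta_3708)/Q) ≅ Z/2Z × Z/6Z × Z/102Z.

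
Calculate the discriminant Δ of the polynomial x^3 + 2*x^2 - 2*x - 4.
Δ = 32

For x^3 + a x^2 + b x + c the discriminant is Δ = 18 a b c - 4 a^3 c + a^2 b^2 - 4 b^3 - 27 c^2.
Plug a = 2, b = -2, c = -4:
  18*(2)*(-2)*(-4) - 4*(2)^3*(-4) + (2)^2*(-2)^2 - 4*(-2)^3 - 27*(-4)^2
  = 288 + (128) + 16 + (32) + (-432)
  = 32.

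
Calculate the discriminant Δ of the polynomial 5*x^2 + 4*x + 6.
Δ = -104

For a quadratic a x^2 + b x + c the discriminant is Δ = b^2 - 4ac = (4)^2 - 4*(5)*(6) = 16 - (120) = -104.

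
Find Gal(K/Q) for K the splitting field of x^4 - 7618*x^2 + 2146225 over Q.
Gal(K/Q) = Z/2Z (cyclic of order 2)

f factors as (x^2 - 293)(x^2 - 7325), so the splitting field is K = Q(sqrt(293), sqrt(7325)). The squarefree part of 293 is 293 and the squarefree part of 7325 is also 293, so sqrt(293) and sqrt(7325) are both rational multiples of sqrt(293). Hence Q(sqrt(293)) = Q(sqrt(7325)) = Q(sqrt(293)), and the splitting field collapses to a single degree-2 extension with Galois group Z/2Z.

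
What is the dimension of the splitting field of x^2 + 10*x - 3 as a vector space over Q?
[K:Q] = 2

The discriminant of x^2 + (10)*x + (-3) is b^2 - 4c = 100 - (-12) = 112. Since 112 is not a perfect square in Q, the polynomial is irreducible over Q. Its two roots generate a degree-2 extension, so [K:Q] = 2.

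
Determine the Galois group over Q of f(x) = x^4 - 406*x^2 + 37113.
Gal(K/Q) = V_4 (Klein four-group, Z/2Z × Z/2Z)

f factors as (x^2 - 267)(x^2 - 139), so the splitting field is K = Q(sqrt(267), sqrt(139)). The elements 267, 139, 37113 are all non-squares in Q, so sqrt(267) and sqrt(139) generate independent quadratic extensions. Thus [K:Q] = 4 and Gal(K/Q) is generated by the two order-2 automorphisms sqrt(267) ↦ -sqrt(267) and sqrt(139) ↦ -sqrt(139), giving V_4.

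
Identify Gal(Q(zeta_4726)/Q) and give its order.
|Gal(Q(zeta_4726)/Q)| = phi(4726) = 2208; group ≅ (Z/4726Z)^* ≅ Z/16Z × Z/138Z

The n-th cyclotomic polynomial Φ_4726(x) is the minimal polynomial of zeta_4726 over Q and has degree phi(4726) = 2208. So Q(zeta_4726) is a degree-2208 Galois extension with Galois group (Z/4726Z)^*. By CRT, (Z/4726Z)^* ≅ (Z/2Z)^* × (Z/17Z)^* × (Z/139Z)^*. Each prime-power unit group is (Z/2Z)^* ≅ trivial group (order 1); (Z/17Z)^* ≅ Z/16Z; (Z/139Z)^* ≅ Z/138Z. Hence Gal(Q(zeta_4726)/Q) ≅ Z/16Z × Z/138Z.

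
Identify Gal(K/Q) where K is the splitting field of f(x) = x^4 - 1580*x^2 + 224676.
Gal(K/Q) = Z/2Z (cyclic of order 2)

f factors as (x^2 - 158)(x^2 - 1422), so the splitting field is K = Q(sqrt(158), sqrt(1422)). The squarefree part of 158 is 158 and the squarefree part of 1422 is also 158, so sqrt(158) and sqrt(1422) are both rational multiples of sqrt(158). Hence Q(sqrt(158)) = Q(sqrt(1422)) = Q(sqrt(158)), and the splitting field collapses to a single degree-2 extension with Galois group Z/2Z.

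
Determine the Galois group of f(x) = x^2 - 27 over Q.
Gal(K/Q) = Z/2Z (cyclic of order 2)

x^2 - 27 is irreducible over Q since 27 is not a rational square. The splitting field Q(sqrt(27)) has degree 2 over Q, and its unique nontrivial automorphism is sqrt(27) ↦ -sqrt(27). Hence Gal(Q(sqrt(27))/Q) = Z/2Z.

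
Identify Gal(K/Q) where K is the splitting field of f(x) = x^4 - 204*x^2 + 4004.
Gal(K/Q) = V_4 (Klein four-group, Z/2Z × Z/2Z)

f factors as (x^2 - 182)(x^2 - 22), so the splitting field is K = Q(sqrt(182), sqrt(22)). The elements 182, 22, 4004 are all non-squares in Q, so sqrt(182) and sqrt(22) generate independent quadratic extensions. Thus [K:Q] = 4 and Gal(K/Q) is generated by the two order-2 automorphisms sqrt(182) ↦ -sqrt(182) and sqrt(22) ↦ -sqrt(22), giving V_4.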